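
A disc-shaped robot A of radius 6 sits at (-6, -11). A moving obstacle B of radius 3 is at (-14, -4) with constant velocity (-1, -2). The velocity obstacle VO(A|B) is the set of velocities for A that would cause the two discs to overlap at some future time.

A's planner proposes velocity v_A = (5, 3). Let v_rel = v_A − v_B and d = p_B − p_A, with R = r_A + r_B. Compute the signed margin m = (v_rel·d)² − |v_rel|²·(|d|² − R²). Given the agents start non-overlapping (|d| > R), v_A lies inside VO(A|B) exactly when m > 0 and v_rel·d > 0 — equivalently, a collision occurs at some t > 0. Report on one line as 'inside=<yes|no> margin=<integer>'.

d = (-8, 7),  |d|² = 113;  R = 6+3 = 9,  c = 113−9² = 32
v_rel = (6, 5),  |v_rel|² = 61;  v_rel·d = (6)·(-8) + (5)·(7) = -13
61·t² + 26·t + 32 = 0  ⇒  m = (-13)² − 61·32 = -1783
m = -1783 < 0,  v_rel·d = -13 < 0  ⇒  outside

inside=no margin=-1783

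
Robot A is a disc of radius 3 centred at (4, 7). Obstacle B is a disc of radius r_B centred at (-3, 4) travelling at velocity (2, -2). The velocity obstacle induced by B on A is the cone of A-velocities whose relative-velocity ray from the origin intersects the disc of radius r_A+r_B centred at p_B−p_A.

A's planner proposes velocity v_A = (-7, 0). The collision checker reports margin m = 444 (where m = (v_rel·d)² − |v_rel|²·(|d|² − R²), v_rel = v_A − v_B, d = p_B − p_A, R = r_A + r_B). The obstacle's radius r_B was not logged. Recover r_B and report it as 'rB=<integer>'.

m = 444
d = (-7, -3);  v_rel = (-9, 2),  |v_rel|² = 85
v_rel×d = (-9)·(-3) − (2)·(-7) = 41
since m = R²·85 − 41²:  R² = (1681 + 444) / 85 = 25
R = √25 = 5  ⇒  r_B = 5 − 3 = 2

rB=2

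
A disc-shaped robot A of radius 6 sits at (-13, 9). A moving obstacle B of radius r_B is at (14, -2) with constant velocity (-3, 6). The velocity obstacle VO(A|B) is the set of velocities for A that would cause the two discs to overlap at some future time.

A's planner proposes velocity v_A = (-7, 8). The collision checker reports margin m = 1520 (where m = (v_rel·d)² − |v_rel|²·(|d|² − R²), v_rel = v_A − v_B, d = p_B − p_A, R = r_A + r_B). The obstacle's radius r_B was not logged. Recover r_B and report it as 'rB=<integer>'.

m = 1520
d = (27, -11);  v_rel = (-4, 2),  |v_rel|² = 20
v_rel×d = (-4)·(-11) − (2)·(27) = -10
since m = R²·20 − (-10)²:  R² = (100 + 1520) / 20 = 81
R = √81 = 9  ⇒  r_B = 9 − 6 = 3

rB=3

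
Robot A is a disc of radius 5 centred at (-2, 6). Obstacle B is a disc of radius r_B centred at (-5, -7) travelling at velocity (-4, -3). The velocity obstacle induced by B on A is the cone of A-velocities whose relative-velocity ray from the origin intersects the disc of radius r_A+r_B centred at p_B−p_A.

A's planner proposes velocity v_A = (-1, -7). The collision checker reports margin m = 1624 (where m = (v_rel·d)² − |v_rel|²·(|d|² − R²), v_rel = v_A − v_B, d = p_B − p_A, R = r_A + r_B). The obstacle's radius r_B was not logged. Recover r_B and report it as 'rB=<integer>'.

m = 1624
d = (-3, -13);  v_rel = (3, -4),  |v_rel|² = 25
v_rel×d = (3)·(-13) − (-4)·(-3) = -51
since m = R²·25 − (-51)²:  R² = (2601 + 1624) / 25 = 169
R = √169 = 13  ⇒  r_B = 13 − 5 = 8

rB=8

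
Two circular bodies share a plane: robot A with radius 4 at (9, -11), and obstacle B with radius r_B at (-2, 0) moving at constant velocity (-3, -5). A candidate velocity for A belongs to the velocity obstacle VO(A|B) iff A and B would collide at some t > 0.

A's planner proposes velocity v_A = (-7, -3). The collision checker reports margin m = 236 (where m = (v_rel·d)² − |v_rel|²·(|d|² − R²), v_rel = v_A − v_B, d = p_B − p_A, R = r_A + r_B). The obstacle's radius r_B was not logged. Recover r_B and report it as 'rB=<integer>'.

m = 236
d = (-11, 11);  v_rel = (-4, 2),  |v_rel|² = 20
v_rel×d = (-4)·(11) − (2)·(-11) = -22
since m = R²·20 − (-22)²:  R² = (484 + 236) / 20 = 36
R = √36 = 6  ⇒  r_B = 6 − 4 = 2

rB=2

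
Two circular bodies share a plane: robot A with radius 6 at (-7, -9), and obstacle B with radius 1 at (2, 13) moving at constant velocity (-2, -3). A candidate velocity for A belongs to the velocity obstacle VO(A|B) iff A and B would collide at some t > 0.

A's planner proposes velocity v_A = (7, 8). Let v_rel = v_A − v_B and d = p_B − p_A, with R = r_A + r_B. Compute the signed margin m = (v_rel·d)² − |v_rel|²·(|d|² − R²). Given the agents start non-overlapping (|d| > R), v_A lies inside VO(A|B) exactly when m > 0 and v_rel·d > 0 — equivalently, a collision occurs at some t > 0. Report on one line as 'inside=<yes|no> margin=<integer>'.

d = (9, 22),  |d|² = 565;  R = 6+1 = 7,  c = 565−7² = 516
v_rel = (9, 11),  |v_rel|² = 202;  v_rel·d = (9)·(9) + (11)·(22) = 323
202·t² − 646·t + 516 = 0  ⇒  m = 323² − 202·516 = 97
m = 97 > 0,  v_rel·d = 323 > 0  ⇒  inside

inside=yes margin=97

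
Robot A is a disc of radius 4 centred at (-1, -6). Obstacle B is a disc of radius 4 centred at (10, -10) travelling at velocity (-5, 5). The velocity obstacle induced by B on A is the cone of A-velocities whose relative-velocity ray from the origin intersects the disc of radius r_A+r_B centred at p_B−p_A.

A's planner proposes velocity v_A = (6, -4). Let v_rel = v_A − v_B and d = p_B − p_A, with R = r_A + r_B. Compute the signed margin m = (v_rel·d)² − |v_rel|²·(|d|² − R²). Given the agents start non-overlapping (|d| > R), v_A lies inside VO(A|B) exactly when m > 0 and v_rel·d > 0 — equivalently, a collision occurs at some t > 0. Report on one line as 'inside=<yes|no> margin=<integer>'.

d = (11, -4),  |d|² = 137;  R = 4+4 = 8,  c = 137−8² = 73
v_rel = (11, -9),  |v_rel|² = 202;  v_rel·d = (11)·(11) + (-9)·(-4) = 157
202·t² − 314·t + 73 = 0  ⇒  m = 157² − 202·73 = 9903
m = 9903 > 0,  v_rel·d = 157 > 0  ⇒  inside

inside=yes margin=9903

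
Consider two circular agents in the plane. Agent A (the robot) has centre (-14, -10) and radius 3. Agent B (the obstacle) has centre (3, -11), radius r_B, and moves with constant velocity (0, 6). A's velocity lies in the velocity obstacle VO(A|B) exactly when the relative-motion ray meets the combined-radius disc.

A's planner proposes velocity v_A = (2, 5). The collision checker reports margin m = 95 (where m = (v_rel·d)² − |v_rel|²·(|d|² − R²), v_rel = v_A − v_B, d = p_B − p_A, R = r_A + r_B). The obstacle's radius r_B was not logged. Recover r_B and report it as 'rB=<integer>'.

m = 95
d = (17, -1);  v_rel = (2, -1),  |v_rel|² = 5
v_rel×d = (2)·(-1) − (-1)·(17) = 15
since m = R²·5 − 15²:  R² = (225 + 95) / 5 = 64
R = √64 = 8  ⇒  r_B = 8 − 3 = 5

rB=5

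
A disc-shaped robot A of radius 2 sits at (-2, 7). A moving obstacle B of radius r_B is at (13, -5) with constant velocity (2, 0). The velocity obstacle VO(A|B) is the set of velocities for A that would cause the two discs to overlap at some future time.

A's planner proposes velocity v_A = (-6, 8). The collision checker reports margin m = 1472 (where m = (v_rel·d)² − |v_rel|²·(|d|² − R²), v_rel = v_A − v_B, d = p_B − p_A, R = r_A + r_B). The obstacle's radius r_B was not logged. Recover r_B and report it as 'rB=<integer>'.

m = 1472
d = (15, -12);  v_rel = (-8, 8),  |v_rel|² = 128
v_rel×d = (-8)·(-12) − (8)·(15) = -24
since m = R²·128 − (-24)²:  R² = (576 + 1472) / 128 = 16
R = √16 = 4  ⇒  r_B = 4 − 2 = 2

rB=2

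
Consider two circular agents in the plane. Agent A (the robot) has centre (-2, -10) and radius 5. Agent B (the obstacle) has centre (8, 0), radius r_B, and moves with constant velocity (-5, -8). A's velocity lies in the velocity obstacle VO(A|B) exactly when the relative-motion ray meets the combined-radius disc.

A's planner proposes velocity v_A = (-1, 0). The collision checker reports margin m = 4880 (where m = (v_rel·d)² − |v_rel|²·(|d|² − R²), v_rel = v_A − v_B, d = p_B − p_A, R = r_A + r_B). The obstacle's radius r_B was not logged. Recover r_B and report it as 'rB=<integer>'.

m = 4880
d = (10, 10);  v_rel = (4, 8),  |v_rel|² = 80
v_rel×d = (4)·(10) − (8)·(10) = -40
since m = R²·80 − (-40)²:  R² = (1600 + 4880) / 80 = 81
R = √81 = 9  ⇒  r_B = 9 − 5 = 4

rB=4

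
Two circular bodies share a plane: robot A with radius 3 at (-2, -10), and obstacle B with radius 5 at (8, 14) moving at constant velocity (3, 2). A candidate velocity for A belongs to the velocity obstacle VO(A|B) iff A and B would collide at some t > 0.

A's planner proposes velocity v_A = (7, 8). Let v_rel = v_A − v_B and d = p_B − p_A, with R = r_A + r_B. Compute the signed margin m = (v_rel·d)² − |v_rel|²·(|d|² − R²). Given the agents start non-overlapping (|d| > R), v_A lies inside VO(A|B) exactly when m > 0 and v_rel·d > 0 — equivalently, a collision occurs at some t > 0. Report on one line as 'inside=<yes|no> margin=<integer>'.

d = (10, 24),  |d|² = 676;  R = 3+5 = 8,  c = 676−8² = 612
v_rel = (4, 6),  |v_rel|² = 52;  v_rel·d = (4)·(10) + (6)·(24) = 184
52·t² − 368·t + 612 = 0  ⇒  m = 184² − 52·612 = 2032
m = 2032 > 0,  v_rel·d = 184 > 0  ⇒  inside

inside=yes margin=2032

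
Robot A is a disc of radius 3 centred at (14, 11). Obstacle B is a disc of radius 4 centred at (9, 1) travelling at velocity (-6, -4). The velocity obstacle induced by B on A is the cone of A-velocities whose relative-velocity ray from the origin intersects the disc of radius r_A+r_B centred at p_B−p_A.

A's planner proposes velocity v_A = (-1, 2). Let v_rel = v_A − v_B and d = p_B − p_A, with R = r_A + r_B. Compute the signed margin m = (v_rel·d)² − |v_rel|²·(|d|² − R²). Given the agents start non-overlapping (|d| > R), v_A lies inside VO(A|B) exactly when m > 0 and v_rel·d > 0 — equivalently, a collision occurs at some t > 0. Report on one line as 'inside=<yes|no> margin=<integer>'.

d = (-5, -10),  |d|² = 125;  R = 3+4 = 7,  c = 125−7² = 76
v_rel = (5, 6),  |v_rel|² = 61;  v_rel·d = (5)·(-5) + (6)·(-10) = -85
61·t² + 170·t + 76 = 0  ⇒  m = (-85)² − 61·76 = 2589
m = 2589 > 0,  v_rel·d = -85 < 0  ⇒  outside

inside=no margin=2589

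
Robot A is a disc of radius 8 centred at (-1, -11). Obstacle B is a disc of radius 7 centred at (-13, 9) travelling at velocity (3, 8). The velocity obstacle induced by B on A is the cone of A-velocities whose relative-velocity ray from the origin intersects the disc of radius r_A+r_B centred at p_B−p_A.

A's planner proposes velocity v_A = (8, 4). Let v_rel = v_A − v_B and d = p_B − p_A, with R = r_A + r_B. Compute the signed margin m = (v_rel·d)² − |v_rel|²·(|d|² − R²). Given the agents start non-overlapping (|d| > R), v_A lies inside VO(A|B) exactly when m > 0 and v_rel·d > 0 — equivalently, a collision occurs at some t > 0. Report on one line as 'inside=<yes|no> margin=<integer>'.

d = (-12, 20),  |d|² = 544;  R = 8+7 = 15,  c = 544−15² = 319
v_rel = (5, -4),  |v_rel|² = 41;  v_rel·d = (5)·(-12) + (-4)·(20) = -140
41·t² + 280·t + 319 = 0  ⇒  m = (-140)² − 41·319 = 6521
m = 6521 > 0,  v_rel·d = -140 < 0  ⇒  outside

inside=no margin=6521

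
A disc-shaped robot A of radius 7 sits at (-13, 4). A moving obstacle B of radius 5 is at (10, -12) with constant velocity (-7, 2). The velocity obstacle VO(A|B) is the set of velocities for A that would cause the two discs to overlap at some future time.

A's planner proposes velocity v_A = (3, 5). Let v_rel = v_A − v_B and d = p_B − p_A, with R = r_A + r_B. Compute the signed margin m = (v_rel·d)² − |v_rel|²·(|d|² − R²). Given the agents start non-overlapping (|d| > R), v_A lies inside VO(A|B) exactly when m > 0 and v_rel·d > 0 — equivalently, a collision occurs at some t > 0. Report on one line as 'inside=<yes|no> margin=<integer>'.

d = (23, -16),  |d|² = 785;  R = 7+5 = 12,  c = 785−12² = 641
v_rel = (10, 3),  |v_rel|² = 109;  v_rel·d = (10)·(23) + (3)·(-16) = 182
109·t² − 364·t + 641 = 0  ⇒  m = 182² − 109·641 = -36745
m = -36745 < 0,  v_rel·d = 182 > 0  ⇒  outside

inside=no margin=-36745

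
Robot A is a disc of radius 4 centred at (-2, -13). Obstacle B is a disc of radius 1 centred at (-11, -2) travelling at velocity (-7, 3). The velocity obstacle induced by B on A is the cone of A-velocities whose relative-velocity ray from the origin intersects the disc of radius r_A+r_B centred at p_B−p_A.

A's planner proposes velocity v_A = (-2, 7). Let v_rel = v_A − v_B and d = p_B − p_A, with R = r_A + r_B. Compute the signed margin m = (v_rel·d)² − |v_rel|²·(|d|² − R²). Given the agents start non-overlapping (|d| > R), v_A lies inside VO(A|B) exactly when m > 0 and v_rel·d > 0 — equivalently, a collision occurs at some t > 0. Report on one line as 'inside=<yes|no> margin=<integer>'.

d = (-9, 11),  |d|² = 202;  R = 4+1 = 5,  c = 202−5² = 177
v_rel = (5, 4),  |v_rel|² = 41;  v_rel·d = (5)·(-9) + (4)·(11) = -1
41·t² + 2·t + 177 = 0  ⇒  m = (-1)² − 41·177 = -7256
m = -7256 < 0,  v_rel·d = -1 < 0  ⇒  outside

inside=no margin=-7256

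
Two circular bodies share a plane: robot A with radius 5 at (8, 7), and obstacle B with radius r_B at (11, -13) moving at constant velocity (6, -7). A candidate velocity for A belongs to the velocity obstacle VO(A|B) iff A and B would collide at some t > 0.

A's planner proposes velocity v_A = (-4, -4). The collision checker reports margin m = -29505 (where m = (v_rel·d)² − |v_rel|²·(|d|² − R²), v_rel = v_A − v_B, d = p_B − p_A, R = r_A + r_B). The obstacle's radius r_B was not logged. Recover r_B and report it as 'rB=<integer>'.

m = -29505
d = (3, -20);  v_rel = (-10, 3),  |v_rel|² = 109
v_rel×d = (-10)·(-20) − (3)·(3) = 191
since m = R²·109 − 191²:  R² = (36481 + -29505) / 109 = 64
R = √64 = 8  ⇒  r_B = 8 − 5 = 3

rB=3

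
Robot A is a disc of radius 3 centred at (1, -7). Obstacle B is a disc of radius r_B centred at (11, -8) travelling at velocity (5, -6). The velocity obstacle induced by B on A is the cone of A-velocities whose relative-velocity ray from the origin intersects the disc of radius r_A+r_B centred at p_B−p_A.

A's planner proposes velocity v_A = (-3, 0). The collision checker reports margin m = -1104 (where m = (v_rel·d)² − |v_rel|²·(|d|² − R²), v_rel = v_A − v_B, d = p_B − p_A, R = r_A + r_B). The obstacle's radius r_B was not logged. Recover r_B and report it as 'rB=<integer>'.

m = -1104
d = (10, -1);  v_rel = (-8, 6),  |v_rel|² = 100
v_rel×d = (-8)·(-1) − (6)·(10) = -52
since m = R²·100 − (-52)²:  R² = (2704 + -1104) / 100 = 16
R = √16 = 4  ⇒  r_B = 4 − 3 = 1

rB=1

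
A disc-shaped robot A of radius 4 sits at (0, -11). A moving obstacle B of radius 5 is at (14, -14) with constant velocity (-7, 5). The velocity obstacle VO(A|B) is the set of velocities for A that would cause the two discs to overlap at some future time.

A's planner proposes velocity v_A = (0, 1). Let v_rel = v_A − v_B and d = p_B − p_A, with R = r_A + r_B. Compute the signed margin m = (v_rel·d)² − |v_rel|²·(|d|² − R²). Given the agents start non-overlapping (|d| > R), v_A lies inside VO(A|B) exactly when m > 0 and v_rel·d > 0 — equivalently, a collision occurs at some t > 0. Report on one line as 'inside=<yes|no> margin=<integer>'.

d = (14, -3),  |d|² = 205;  R = 4+5 = 9,  c = 205−9² = 124
v_rel = (7, -4),  |v_rel|² = 65;  v_rel·d = (7)·(14) + (-4)·(-3) = 110
65·t² − 220·t + 124 = 0  ⇒  m = 110² − 65·124 = 4040
m = 4040 > 0,  v_rel·d = 110 > 0  ⇒  inside

inside=yes margin=4040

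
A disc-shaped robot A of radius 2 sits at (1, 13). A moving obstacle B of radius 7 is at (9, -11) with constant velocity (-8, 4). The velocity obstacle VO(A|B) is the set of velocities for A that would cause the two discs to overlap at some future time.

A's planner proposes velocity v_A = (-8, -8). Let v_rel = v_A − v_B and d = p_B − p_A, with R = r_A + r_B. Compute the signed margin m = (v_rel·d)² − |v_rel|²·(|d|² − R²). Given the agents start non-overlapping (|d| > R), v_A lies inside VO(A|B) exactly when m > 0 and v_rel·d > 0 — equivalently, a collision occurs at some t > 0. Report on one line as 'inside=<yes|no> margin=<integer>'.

d = (8, -24),  |d|² = 640;  R = 2+7 = 9,  c = 640−9² = 559
v_rel = (0, -12),  |v_rel|² = 144;  v_rel·d = (0)·(8) + (-12)·(-24) = 288
144·t² − 576·t + 559 = 0  ⇒  m = 288² − 144·559 = 2448
m = 2448 > 0,  v_rel·d = 288 > 0  ⇒  inside

inside=yes margin=2448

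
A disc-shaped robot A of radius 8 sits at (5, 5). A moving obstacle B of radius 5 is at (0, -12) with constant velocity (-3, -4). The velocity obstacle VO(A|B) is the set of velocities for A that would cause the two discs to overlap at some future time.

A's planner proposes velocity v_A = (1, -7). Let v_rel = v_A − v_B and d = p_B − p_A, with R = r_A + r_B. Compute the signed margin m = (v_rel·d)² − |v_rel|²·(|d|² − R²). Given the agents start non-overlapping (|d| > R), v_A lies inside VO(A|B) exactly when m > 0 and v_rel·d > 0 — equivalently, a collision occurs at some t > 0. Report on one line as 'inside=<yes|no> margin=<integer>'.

d = (-5, -17),  |d|² = 314;  R = 8+5 = 13,  c = 314−13² = 145
v_rel = (4, -3),  |v_rel|² = 25;  v_rel·d = (4)·(-5) + (-3)·(-17) = 31
25·t² − 62·t + 145 = 0  ⇒  m = 31² − 25·145 = -2664
m = -2664 < 0,  v_rel·d = 31 > 0  ⇒  outside

inside=no margin=-2664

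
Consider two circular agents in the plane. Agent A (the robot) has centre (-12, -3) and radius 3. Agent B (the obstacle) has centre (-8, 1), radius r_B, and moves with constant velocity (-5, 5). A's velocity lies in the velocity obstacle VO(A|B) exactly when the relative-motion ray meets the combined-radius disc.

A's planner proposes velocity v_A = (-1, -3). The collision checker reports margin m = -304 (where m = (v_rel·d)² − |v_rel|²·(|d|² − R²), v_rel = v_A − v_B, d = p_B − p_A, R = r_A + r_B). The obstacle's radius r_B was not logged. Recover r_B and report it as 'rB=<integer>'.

m = -304
d = (4, 4);  v_rel = (4, -8),  |v_rel|² = 80
v_rel×d = (4)·(4) − (-8)·(4) = 48
since m = R²·80 − 48²:  R² = (2304 + -304) / 80 = 25
R = √25 = 5  ⇒  r_B = 5 − 3 = 2

rB=2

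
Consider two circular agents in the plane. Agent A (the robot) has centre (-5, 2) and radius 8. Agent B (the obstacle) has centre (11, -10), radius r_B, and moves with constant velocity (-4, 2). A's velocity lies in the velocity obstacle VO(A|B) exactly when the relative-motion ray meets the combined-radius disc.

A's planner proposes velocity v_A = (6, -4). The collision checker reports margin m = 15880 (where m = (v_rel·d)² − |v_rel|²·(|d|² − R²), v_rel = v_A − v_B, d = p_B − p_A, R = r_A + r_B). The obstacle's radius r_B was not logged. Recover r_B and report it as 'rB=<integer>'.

m = 15880
d = (16, -12);  v_rel = (10, -6),  |v_rel|² = 136
v_rel×d = (10)·(-12) − (-6)·(16) = -24
since m = R²·136 − (-24)²:  R² = (576 + 15880) / 136 = 121
R = √121 = 11  ⇒  r_B = 11 − 8 = 3

rB=3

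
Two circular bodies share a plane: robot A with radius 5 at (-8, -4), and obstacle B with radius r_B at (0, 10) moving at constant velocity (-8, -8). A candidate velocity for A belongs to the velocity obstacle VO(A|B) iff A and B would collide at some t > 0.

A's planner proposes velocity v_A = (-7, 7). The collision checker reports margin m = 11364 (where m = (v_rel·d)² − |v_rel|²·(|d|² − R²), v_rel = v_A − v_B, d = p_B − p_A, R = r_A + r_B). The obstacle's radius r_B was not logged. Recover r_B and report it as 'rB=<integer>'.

m = 11364
d = (8, 14);  v_rel = (1, 15),  |v_rel|² = 226
v_rel×d = (1)·(14) − (15)·(8) = -106
since m = R²·226 − (-106)²:  R² = (11236 + 11364) / 226 = 100
R = √100 = 10  ⇒  r_B = 10 − 5 = 5

rB=5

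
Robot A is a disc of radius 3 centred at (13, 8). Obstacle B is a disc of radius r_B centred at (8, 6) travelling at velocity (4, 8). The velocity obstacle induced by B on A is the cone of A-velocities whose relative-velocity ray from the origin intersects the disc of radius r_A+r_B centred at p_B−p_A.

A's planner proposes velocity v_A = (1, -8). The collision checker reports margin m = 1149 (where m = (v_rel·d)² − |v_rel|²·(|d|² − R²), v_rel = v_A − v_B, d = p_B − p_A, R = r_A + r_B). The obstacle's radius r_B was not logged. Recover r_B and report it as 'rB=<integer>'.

m = 1149
d = (-5, -2);  v_rel = (-3, -16),  |v_rel|² = 265
v_rel×d = (-3)·(-2) − (-16)·(-5) = -74
since m = R²·265 − (-74)²:  R² = (5476 + 1149) / 265 = 25
R = √25 = 5  ⇒  r_B = 5 − 3 = 2

rB=2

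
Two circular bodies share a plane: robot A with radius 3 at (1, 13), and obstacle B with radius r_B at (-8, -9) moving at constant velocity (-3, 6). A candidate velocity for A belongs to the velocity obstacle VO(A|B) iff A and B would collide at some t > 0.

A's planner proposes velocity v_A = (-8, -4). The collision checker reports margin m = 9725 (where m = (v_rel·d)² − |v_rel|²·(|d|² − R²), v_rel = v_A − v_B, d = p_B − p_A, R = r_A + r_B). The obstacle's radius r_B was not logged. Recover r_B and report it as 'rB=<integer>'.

m = 9725
d = (-9, -22);  v_rel = (-5, -10),  |v_rel|² = 125
v_rel×d = (-5)·(-22) − (-10)·(-9) = 20
since m = R²·125 − 20²:  R² = (400 + 9725) / 125 = 81
R = √81 = 9  ⇒  r_B = 9 − 3 = 6

rB=6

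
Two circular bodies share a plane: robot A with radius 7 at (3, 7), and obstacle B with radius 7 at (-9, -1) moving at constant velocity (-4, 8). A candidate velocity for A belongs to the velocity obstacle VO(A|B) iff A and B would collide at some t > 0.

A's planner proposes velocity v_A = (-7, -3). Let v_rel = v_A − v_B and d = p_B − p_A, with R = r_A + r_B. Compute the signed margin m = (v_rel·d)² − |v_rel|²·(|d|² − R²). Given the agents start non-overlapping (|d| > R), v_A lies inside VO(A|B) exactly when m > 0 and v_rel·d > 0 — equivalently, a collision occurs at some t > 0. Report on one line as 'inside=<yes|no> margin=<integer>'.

d = (-12, -8),  |d|² = 208;  R = 7+7 = 14,  c = 208−14² = 12
v_rel = (-3, -11),  |v_rel|² = 130;  v_rel·d = (-3)·(-12) + (-11)·(-8) = 124
130·t² − 248·t + 12 = 0  ⇒  m = 124² − 130·12 = 13816
m = 13816 > 0,  v_rel·d = 124 > 0  ⇒  inside

inside=yes margin=13816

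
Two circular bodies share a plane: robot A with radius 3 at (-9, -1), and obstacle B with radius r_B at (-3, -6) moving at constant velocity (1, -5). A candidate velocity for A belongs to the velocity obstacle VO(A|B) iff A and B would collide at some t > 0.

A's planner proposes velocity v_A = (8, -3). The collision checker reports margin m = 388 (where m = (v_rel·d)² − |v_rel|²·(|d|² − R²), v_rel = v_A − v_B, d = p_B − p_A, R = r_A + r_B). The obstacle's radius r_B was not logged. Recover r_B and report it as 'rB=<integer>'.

m = 388
d = (6, -5);  v_rel = (7, 2),  |v_rel|² = 53
v_rel×d = (7)·(-5) − (2)·(6) = -47
since m = R²·53 − (-47)²:  R² = (2209 + 388) / 53 = 49
R = √49 = 7  ⇒  r_B = 7 − 3 = 4

rB=4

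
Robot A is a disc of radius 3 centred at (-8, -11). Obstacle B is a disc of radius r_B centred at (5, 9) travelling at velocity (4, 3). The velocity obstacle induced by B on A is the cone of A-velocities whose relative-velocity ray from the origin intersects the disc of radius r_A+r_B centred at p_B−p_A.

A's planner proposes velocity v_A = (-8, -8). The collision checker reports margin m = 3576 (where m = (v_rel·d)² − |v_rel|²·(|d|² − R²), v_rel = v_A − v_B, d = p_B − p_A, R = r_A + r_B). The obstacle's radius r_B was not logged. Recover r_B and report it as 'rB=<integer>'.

m = 3576
d = (13, 20);  v_rel = (-12, -11),  |v_rel|² = 265
v_rel×d = (-12)·(20) − (-11)·(13) = -97
since m = R²·265 − (-97)²:  R² = (9409 + 3576) / 265 = 49
R = √49 = 7  ⇒  r_B = 7 − 3 = 4

rB=4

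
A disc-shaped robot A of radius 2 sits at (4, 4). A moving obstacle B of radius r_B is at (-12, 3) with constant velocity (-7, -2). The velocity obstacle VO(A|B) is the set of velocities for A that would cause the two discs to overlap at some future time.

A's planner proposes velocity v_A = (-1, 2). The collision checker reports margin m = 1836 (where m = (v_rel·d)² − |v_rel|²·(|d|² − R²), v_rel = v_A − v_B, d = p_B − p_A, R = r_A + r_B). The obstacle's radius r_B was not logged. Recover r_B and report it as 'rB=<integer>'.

m = 1836
d = (-16, -1);  v_rel = (6, 4),  |v_rel|² = 52
v_rel×d = (6)·(-1) − (4)·(-16) = 58
since m = R²·52 − 58²:  R² = (3364 + 1836) / 52 = 100
R = √100 = 10  ⇒  r_B = 10 − 2 = 8

rB=8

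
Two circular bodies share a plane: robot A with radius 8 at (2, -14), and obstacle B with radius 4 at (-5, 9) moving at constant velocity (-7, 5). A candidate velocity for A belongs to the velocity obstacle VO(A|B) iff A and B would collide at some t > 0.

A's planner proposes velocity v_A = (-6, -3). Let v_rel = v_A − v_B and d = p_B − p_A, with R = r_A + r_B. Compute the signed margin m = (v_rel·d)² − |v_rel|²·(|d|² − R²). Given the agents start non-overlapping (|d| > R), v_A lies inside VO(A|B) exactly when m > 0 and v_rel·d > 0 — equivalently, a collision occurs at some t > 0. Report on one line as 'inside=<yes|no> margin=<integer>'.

d = (-7, 23),  |d|² = 578;  R = 8+4 = 12,  c = 578−12² = 434
v_rel = (1, -8),  |v_rel|² = 65;  v_rel·d = (1)·(-7) + (-8)·(23) = -191
65·t² + 382·t + 434 = 0  ⇒  m = (-191)² − 65·434 = 8271
m = 8271 > 0,  v_rel·d = -191 < 0  ⇒  outside

inside=no margin=8271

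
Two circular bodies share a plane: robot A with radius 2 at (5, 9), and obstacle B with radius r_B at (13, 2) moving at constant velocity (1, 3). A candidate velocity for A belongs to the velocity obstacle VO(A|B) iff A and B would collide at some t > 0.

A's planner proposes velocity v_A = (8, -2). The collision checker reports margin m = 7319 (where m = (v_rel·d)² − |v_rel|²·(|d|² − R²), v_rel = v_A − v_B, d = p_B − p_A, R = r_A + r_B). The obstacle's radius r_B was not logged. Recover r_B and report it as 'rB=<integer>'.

m = 7319
d = (8, -7);  v_rel = (7, -5),  |v_rel|² = 74
v_rel×d = (7)·(-7) − (-5)·(8) = -9
since m = R²·74 − (-9)²:  R² = (81 + 7319) / 74 = 100
R = √100 = 10  ⇒  r_B = 10 − 2 = 8

rB=8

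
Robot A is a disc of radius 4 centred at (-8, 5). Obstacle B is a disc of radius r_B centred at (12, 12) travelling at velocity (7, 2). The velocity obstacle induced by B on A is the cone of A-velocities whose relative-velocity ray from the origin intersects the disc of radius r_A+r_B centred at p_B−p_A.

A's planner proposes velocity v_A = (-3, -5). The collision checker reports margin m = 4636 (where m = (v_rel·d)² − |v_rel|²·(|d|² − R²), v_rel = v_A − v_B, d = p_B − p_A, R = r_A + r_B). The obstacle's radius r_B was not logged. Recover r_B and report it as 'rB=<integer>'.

m = 4636
d = (20, 7);  v_rel = (-10, -7),  |v_rel|² = 149
v_rel×d = (-10)·(7) − (-7)·(20) = 70
since m = R²·149 − 70²:  R² = (4900 + 4636) / 149 = 64
R = √64 = 8  ⇒  r_B = 8 − 4 = 4

rB=4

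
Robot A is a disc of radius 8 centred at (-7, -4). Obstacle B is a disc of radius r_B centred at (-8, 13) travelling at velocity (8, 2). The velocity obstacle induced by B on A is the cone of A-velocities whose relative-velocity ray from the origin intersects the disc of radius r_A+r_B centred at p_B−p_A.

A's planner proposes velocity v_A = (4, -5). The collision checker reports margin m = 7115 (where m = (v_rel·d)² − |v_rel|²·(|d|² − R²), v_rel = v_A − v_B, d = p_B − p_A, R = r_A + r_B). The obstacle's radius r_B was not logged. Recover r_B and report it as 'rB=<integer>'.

m = 7115
d = (-1, 17);  v_rel = (-4, -7),  |v_rel|² = 65
v_rel×d = (-4)·(17) − (-7)·(-1) = -75
since m = R²·65 − (-75)²:  R² = (5625 + 7115) / 65 = 196
R = √196 = 14  ⇒  r_B = 14 − 8 = 6

rB=6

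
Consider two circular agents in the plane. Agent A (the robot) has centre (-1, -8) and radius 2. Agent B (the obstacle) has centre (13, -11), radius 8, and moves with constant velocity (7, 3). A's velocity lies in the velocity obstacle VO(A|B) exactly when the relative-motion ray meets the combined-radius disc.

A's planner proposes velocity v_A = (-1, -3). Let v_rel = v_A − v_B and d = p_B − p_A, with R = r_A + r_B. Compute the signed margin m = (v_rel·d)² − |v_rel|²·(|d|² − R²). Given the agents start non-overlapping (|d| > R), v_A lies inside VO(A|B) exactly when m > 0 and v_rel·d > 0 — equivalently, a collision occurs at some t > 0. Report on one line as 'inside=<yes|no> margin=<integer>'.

d = (14, -3),  |d|² = 205;  R = 2+8 = 10,  c = 205−10² = 105
v_rel = (-8, -6),  |v_rel|² = 100;  v_rel·d = (-8)·(14) + (-6)·(-3) = -94
100·t² + 188·t + 105 = 0  ⇒  m = (-94)² − 100·105 = -1664
m = -1664 < 0,  v_rel·d = -94 < 0  ⇒  outside

inside=no margin=-1664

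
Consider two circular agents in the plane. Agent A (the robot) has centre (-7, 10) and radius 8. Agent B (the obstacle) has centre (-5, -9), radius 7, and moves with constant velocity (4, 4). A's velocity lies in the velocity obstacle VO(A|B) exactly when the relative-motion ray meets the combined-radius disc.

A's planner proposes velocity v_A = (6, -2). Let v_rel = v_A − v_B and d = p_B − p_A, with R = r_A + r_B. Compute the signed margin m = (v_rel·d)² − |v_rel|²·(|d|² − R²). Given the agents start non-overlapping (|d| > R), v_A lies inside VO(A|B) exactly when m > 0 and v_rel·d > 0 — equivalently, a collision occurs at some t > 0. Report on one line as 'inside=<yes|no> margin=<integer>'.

d = (2, -19),  |d|² = 365;  R = 8+7 = 15,  c = 365−15² = 140
v_rel = (2, -6),  |v_rel|² = 40;  v_rel·d = (2)·(2) + (-6)·(-19) = 118
40·t² − 236·t + 140 = 0  ⇒  m = 118² − 40·140 = 8324
m = 8324 > 0,  v_rel·d = 118 > 0  ⇒  inside

inside=yes margin=8324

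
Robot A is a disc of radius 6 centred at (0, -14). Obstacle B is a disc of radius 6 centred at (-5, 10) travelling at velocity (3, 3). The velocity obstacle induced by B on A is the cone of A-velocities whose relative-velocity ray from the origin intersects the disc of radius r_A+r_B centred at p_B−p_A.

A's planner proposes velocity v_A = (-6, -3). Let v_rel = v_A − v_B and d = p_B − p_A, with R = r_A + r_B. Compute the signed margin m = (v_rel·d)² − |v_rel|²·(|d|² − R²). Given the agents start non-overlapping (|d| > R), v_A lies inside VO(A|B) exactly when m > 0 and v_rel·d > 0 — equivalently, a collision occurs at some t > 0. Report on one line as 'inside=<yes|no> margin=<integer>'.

d = (-5, 24),  |d|² = 601;  R = 6+6 = 12,  c = 601−12² = 457
v_rel = (-9, -6),  |v_rel|² = 117;  v_rel·d = (-9)·(-5) + (-6)·(24) = -99
117·t² + 198·t + 457 = 0  ⇒  m = (-99)² − 117·457 = -43668
m = -43668 < 0,  v_rel·d = -99 < 0  ⇒  outside

inside=no margin=-43668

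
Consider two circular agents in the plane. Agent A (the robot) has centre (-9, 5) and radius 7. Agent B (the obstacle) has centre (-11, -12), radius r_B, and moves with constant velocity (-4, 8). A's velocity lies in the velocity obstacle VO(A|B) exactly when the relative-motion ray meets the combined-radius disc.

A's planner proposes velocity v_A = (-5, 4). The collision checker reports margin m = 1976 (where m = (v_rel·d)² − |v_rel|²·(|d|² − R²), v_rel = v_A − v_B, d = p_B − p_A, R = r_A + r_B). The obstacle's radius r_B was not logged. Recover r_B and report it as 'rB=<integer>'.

m = 1976
d = (-2, -17);  v_rel = (-1, -4),  |v_rel|² = 17
v_rel×d = (-1)·(-17) − (-4)·(-2) = 9
since m = R²·17 − 9²:  R² = (81 + 1976) / 17 = 121
R = √121 = 11  ⇒  r_B = 11 − 7 = 4

rB=4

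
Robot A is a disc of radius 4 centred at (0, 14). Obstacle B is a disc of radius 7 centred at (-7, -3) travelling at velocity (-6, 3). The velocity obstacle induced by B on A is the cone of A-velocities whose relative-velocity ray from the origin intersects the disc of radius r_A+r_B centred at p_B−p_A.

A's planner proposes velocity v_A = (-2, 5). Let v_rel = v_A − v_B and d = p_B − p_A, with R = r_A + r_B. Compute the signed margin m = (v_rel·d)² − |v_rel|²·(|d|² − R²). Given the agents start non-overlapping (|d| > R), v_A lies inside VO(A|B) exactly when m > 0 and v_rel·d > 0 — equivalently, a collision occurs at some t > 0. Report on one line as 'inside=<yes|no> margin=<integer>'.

d = (-7, -17),  |d|² = 338;  R = 4+7 = 11,  c = 338−11² = 217
v_rel = (4, 2),  |v_rel|² = 20;  v_rel·d = (4)·(-7) + (2)·(-17) = -62
20·t² + 124·t + 217 = 0  ⇒  m = (-62)² − 20·217 = -496
m = -496 < 0,  v_rel·d = -62 < 0  ⇒  outside

inside=no margin=-496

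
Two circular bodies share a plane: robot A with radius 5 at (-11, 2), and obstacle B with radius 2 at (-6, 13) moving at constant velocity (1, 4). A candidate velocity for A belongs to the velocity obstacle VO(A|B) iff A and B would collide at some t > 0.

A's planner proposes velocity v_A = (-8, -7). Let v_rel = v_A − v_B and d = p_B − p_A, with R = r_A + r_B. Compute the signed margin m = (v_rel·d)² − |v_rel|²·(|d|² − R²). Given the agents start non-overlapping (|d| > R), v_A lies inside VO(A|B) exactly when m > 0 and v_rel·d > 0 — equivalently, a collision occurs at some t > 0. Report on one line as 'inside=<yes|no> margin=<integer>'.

d = (5, 11),  |d|² = 146;  R = 5+2 = 7,  c = 146−7² = 97
v_rel = (-9, -11),  |v_rel|² = 202;  v_rel·d = (-9)·(5) + (-11)·(11) = -166
202·t² + 332·t + 97 = 0  ⇒  m = (-166)² − 202·97 = 7962
m = 7962 > 0,  v_rel·d = -166 < 0  ⇒  outside

inside=no margin=7962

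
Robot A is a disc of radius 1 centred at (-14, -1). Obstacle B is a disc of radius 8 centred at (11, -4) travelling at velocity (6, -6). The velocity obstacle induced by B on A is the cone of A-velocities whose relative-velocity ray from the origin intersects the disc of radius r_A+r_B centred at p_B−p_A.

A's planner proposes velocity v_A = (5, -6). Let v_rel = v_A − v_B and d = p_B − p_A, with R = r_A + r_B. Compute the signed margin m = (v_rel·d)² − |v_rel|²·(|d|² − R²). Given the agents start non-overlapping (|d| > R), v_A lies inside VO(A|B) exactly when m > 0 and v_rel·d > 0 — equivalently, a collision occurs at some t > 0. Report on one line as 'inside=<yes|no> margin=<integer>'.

d = (25, -3),  |d|² = 634;  R = 1+8 = 9,  c = 634−9² = 553
v_rel = (-1, 0),  |v_rel|² = 1;  v_rel·d = (-1)·(25) + (0)·(-3) = -25
1·t² + 50·t + 553 = 0  ⇒  m = (-25)² − 1·553 = 72
m = 72 > 0,  v_rel·d = -25 < 0  ⇒  outside

inside=no margin=72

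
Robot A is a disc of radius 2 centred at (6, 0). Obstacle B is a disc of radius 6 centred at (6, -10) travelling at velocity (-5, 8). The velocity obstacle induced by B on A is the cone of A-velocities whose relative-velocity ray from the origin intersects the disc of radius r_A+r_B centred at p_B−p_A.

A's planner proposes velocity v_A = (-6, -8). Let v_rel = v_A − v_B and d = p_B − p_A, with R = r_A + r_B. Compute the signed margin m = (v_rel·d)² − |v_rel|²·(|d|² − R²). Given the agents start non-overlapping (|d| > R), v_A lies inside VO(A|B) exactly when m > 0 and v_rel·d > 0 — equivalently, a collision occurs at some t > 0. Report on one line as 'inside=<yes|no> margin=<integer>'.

d = (0, -10),  |d|² = 100;  R = 2+6 = 8,  c = 100−8² = 36
v_rel = (-1, -16),  |v_rel|² = 257;  v_rel·d = (-1)·(0) + (-16)·(-10) = 160
257·t² − 320·t + 36 = 0  ⇒  m = 160² − 257·36 = 16348
m = 16348 > 0,  v_rel·d = 160 > 0  ⇒  inside

inside=yes margin=16348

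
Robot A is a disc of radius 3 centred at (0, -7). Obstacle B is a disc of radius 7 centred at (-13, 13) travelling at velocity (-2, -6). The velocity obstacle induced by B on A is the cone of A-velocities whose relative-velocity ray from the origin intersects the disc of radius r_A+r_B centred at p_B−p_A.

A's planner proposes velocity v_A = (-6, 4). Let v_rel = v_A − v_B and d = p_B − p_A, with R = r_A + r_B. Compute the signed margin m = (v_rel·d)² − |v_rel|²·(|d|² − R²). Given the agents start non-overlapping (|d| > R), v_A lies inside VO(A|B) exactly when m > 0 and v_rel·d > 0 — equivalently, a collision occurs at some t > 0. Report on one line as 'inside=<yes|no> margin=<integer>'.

d = (-13, 20),  |d|² = 569;  R = 3+7 = 10,  c = 569−10² = 469
v_rel = (-4, 10),  |v_rel|² = 116;  v_rel·d = (-4)·(-13) + (10)·(20) = 252
116·t² − 504·t + 469 = 0  ⇒  m = 252² − 116·469 = 9100
m = 9100 > 0,  v_rel·d = 252 > 0  ⇒  inside

inside=yes margin=9100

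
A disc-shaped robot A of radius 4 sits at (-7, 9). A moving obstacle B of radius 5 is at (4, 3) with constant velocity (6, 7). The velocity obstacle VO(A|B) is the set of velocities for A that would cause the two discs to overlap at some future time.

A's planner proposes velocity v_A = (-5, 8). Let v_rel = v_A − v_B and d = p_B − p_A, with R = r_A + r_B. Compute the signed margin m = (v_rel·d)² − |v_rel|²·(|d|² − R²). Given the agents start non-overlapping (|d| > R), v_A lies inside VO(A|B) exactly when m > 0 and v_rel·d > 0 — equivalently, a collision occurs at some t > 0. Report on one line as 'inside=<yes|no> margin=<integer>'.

d = (11, -6),  |d|² = 157;  R = 4+5 = 9,  c = 157−9² = 76
v_rel = (-11, 1),  |v_rel|² = 122;  v_rel·d = (-11)·(11) + (1)·(-6) = -127
122·t² + 254·t + 76 = 0  ⇒  m = (-127)² − 122·76 = 6857
m = 6857 > 0,  v_rel·d = -127 < 0  ⇒  outside

inside=no margin=6857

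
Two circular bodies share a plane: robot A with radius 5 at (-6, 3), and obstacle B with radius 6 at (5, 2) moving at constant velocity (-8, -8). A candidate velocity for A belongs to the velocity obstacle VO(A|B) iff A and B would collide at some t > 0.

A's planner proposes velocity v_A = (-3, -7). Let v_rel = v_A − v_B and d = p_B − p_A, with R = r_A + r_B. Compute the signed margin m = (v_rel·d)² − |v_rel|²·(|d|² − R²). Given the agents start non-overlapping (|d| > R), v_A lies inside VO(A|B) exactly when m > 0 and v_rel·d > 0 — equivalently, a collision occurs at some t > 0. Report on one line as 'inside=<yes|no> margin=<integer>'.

d = (11, -1),  |d|² = 122;  R = 5+6 = 11,  c = 122−11² = 1
v_rel = (5, 1),  |v_rel|² = 26;  v_rel·d = (5)·(11) + (1)·(-1) = 54
26·t² − 108·t + 1 = 0  ⇒  m = 54² − 26·1 = 2890
m = 2890 > 0,  v_rel·d = 54 > 0  ⇒  inside

inside=yes margin=2890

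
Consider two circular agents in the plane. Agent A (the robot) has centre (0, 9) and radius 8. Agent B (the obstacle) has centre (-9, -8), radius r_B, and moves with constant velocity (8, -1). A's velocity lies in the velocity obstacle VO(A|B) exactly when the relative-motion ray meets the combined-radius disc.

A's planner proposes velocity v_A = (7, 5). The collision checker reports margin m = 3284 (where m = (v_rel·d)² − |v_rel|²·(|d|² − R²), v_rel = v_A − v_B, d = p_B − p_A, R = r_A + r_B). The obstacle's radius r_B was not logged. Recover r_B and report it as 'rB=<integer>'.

m = 3284
d = (-9, -17);  v_rel = (-1, 6),  |v_rel|² = 37
v_rel×d = (-1)·(-17) − (6)·(-9) = 71
since m = R²·37 − 71²:  R² = (5041 + 3284) / 37 = 225
R = √225 = 15  ⇒  r_B = 15 − 8 = 7

rB=7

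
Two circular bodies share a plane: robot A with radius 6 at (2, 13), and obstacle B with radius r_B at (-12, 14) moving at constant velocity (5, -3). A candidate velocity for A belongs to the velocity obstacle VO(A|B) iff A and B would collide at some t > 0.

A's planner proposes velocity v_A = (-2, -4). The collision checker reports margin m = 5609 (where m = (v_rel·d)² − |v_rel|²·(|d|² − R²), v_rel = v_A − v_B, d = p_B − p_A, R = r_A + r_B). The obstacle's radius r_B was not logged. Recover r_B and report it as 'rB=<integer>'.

m = 5609
d = (-14, 1);  v_rel = (-7, -1),  |v_rel|² = 50
v_rel×d = (-7)·(1) − (-1)·(-14) = -21
since m = R²·50 − (-21)²:  R² = (441 + 5609) / 50 = 121
R = √121 = 11  ⇒  r_B = 11 − 6 = 5

rB=5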